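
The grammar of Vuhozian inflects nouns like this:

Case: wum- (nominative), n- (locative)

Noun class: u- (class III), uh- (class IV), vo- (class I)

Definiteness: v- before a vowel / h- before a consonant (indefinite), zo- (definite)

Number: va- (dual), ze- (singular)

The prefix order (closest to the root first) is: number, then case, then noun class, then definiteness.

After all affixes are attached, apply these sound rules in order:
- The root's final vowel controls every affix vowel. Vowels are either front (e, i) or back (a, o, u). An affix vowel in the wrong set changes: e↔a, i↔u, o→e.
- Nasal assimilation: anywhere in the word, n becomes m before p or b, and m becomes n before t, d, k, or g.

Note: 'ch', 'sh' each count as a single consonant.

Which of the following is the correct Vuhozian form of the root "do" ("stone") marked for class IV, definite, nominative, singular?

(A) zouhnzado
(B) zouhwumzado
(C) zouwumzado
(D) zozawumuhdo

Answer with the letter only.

B

Attach number singular ze- → zedo.
Attach case nominative wum- → wumzedo.
Attach noun class class IV uh- → uhwumzedo.
Attach definiteness definite zo- → zouhwumzedo.
Apply vowel harmony: zouhwumzedo → zouhwumzado.
Nasal assimilation: no change.
So the correct form is zouhwumzado, option (B).
(A) zouhnzado is wrong: it uses locative instead of nominative for case.
(D) zozawumuhdo is wrong: it has the affixes in the wrong order.
(C) zouwumzado is wrong: it uses class III instead of class IV for noun class.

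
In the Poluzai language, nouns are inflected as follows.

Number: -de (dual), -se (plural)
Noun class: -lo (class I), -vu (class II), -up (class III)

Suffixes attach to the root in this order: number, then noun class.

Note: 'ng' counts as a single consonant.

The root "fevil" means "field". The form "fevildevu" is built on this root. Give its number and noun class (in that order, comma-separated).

dual, class II

Segment: fevil-de-vu.
number: -de → dual.
noun class: -vu → class II.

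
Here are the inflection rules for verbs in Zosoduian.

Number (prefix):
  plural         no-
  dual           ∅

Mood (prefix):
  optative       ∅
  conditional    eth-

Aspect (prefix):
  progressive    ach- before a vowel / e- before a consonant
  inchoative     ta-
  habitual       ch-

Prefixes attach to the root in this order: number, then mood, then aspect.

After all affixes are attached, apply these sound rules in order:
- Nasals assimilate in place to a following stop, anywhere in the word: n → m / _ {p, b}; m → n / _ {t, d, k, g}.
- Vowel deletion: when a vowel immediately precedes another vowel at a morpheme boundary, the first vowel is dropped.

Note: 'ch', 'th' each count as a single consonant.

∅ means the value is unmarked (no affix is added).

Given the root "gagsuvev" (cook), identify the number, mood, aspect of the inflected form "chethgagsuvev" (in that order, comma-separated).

Segment: ch-eth-gagsuvev.
number: ∅ → dual.
mood: eth- → conditional.
aspect: ch- → habitual.

dual, conditional, habitual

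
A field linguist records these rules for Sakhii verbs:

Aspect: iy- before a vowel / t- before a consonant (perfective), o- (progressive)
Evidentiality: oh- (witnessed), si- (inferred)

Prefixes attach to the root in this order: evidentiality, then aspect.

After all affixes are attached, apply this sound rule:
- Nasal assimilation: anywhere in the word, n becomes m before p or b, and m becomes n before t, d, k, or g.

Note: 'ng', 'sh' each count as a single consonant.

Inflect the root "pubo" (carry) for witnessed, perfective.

iyohpubo

Attach evidentiality witnessed oh- → ohpubo.
Attach aspect perfective iy- (before vowel 'o') → iyohpubo.
Nasal assimilation: no change.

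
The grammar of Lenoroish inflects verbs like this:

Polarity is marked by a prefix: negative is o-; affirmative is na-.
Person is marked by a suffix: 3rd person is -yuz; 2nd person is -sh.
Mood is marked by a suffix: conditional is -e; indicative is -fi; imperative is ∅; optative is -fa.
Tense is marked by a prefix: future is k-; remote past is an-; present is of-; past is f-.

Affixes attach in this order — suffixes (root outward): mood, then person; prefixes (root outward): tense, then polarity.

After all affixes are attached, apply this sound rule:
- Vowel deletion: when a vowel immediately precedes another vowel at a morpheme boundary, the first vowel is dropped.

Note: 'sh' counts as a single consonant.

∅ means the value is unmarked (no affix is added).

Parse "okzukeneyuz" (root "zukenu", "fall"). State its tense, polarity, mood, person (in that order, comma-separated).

Segment: o-k-zukenu-e-yuz.
tense: k- → future.
polarity: o- → negative.
mood: -e → conditional.
person: -yuz → 3rd person.

future, negative, conditional, 3rd person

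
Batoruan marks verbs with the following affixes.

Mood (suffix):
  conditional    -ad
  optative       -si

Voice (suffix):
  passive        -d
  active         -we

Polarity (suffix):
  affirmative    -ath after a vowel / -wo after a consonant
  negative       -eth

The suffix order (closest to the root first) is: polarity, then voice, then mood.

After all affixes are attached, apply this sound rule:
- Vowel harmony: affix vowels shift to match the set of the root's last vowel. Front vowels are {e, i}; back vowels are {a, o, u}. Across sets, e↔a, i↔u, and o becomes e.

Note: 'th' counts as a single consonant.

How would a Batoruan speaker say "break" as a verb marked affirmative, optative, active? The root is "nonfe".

Attach polarity affirmative -ath (after vowel 'e') → nonfeath.
Attach voice active -we → nonfeathwe.
Attach mood optative -si → nonfeathwesi.
Apply vowel harmony: nonfeathwesi → nonfeethwesi.

nonfeethwesi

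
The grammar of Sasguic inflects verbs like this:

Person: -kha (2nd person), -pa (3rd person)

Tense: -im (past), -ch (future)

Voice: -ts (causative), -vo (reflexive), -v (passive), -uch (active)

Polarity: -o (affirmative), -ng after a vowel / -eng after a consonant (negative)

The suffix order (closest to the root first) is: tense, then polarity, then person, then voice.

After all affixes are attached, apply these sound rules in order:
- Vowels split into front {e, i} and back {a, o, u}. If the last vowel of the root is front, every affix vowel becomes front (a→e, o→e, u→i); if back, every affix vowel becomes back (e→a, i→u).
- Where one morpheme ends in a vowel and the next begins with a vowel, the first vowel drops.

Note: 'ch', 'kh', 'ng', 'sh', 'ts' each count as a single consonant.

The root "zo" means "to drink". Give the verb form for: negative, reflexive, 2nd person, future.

Attach tense future -ch → zoch.
Attach polarity negative -eng (after consonant 'ch') → zocheng.
Attach person 2nd person -kha → zochengkha.
Attach voice reflexive -vo → zochengkhavo.
Apply vowel harmony: zochengkhavo → zochangkhavo.
Vowel deletion: no change.

zochangkhavo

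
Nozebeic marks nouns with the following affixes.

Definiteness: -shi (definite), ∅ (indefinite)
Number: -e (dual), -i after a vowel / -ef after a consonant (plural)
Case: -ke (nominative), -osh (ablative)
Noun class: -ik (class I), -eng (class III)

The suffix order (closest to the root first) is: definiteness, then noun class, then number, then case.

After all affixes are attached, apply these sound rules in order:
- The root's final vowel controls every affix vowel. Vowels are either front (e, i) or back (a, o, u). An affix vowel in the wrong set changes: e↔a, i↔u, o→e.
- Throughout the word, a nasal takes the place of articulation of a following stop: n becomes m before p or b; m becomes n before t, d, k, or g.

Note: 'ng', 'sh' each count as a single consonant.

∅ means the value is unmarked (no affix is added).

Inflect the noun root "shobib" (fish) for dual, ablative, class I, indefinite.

shobibikeesh

definiteness = indefinite: zero marking, form stays shobib.
Attach noun class class I -ik → shobibik.
Attach number dual -e → shobibike.
Attach case ablative -osh → shobibikeosh.
Apply vowel harmony: shobibikeosh → shobibikeesh.
Nasal assimilation: no change.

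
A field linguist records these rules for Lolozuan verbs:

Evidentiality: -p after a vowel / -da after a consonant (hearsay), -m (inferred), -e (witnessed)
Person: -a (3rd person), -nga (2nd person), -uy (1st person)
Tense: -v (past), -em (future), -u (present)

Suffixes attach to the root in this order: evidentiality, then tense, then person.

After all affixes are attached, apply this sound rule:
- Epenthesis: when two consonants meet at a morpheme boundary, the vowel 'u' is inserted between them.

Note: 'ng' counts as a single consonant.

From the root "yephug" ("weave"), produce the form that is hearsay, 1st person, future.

Attach evidentiality hearsay -da (after consonant 'g') → yephugda.
Attach tense future -em → yephugdaem.
Attach person 1st person -uy → yephugdaemuy.
Apply epenthesis: yephugdaemuy → yephugudaemuy.

yephugudaemuy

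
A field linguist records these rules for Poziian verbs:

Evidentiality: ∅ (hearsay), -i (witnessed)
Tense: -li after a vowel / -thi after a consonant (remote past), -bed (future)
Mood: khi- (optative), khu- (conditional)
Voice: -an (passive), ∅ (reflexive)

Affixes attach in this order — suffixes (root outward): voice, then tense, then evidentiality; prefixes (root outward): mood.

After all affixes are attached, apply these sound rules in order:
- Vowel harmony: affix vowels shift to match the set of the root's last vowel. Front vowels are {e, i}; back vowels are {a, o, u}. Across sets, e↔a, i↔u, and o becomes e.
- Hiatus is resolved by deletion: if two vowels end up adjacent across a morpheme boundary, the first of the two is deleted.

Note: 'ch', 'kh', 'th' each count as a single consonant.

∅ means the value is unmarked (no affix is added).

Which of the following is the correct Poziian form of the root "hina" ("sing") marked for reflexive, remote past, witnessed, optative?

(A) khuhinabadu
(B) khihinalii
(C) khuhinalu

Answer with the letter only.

voice = reflexive: zero marking, form stays hina.
Attach mood optative khi- → khihina.
Attach tense remote past -li (after vowel 'a') → khihinali.
Attach evidentiality witnessed -i → khihinalii.
Apply vowel harmony: khihinalii → khuhinaluu.
Apply vowel deletion: khuhinaluu → khuhinalu.
So the correct form is khuhinalu, option (C).
(B) khihinalii is wrong: it fails to apply the sound rule(s).
(A) khuhinabadu is wrong: it uses future instead of remote past for tense.

C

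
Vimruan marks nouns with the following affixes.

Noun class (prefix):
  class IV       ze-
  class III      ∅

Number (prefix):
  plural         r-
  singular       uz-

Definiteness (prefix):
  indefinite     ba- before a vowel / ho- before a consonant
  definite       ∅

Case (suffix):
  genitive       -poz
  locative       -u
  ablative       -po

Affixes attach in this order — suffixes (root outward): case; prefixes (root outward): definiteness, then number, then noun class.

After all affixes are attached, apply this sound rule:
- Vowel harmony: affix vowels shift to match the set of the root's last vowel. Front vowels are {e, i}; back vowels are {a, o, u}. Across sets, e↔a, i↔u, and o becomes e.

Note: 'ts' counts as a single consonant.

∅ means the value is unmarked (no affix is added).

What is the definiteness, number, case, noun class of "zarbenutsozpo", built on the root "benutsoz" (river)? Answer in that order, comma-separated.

Segment: ze-r-benutsoz-po.
definiteness: ∅ → definite.
number: r- → plural.
case: -po → ablative.
noun class: ze- → class IV.

definite, plural, ablative, class IV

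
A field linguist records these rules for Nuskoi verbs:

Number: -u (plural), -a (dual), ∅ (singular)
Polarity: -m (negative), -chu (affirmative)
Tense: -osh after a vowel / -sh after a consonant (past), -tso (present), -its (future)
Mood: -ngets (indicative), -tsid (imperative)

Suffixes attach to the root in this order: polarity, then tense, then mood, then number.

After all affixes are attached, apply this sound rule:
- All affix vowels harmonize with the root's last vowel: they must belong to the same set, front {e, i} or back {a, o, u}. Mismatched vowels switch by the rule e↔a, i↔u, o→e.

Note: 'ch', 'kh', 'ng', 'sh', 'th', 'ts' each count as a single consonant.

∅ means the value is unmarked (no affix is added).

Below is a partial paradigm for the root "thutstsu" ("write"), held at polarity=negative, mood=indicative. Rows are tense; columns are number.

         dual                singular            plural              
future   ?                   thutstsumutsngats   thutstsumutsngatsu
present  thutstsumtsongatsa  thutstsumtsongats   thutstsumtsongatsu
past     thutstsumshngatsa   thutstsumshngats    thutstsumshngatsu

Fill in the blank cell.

Attach polarity negative -m → thutstsum.
Attach tense future -its → thutstsumits.
Attach mood indicative -ngets → thutstsumitsngets.
Attach number dual -a → thutstsumitsngetsa.
Apply vowel harmony: thutstsumitsngetsa → thutstsumutsngatsa.

thutstsumutsngatsa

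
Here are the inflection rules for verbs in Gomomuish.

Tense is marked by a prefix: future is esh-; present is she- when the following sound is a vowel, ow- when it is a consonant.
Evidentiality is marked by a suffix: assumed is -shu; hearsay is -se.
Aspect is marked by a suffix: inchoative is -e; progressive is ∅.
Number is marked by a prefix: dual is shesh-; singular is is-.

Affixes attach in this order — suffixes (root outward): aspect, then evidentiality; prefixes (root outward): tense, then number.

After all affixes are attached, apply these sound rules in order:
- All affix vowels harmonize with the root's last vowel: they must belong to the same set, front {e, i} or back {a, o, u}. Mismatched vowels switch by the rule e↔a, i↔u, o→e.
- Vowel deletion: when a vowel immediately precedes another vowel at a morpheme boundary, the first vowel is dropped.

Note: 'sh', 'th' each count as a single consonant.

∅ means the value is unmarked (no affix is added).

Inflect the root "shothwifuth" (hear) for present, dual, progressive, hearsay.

shashowshothwifuthsa

aspect = progressive: zero marking, form stays shothwifuth.
Attach evidentiality hearsay -se → shothwifuthse.
Attach tense present ow- (before consonant 'sh') → owshothwifuthse.
Attach number dual shesh- → sheshowshothwifuthse.
Apply vowel harmony: sheshowshothwifuthse → shashowshothwifuthsa.
Vowel deletion: no change.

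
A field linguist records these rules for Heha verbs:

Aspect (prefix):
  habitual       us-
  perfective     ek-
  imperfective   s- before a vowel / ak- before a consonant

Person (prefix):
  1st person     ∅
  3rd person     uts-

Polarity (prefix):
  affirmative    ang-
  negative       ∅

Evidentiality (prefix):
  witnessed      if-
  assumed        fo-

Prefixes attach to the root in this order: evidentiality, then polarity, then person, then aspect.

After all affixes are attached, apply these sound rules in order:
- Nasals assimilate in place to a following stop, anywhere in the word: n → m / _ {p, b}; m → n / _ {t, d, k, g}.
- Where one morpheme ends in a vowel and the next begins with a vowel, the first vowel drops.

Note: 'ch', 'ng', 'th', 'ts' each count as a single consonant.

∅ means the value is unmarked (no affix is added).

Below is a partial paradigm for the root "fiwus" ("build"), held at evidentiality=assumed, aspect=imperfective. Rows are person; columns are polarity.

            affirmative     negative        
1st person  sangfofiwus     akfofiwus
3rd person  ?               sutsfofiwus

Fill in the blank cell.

Attach evidentiality assumed fo- → fofiwus.
Attach polarity affirmative ang- → angfofiwus.
Attach person 3rd person uts- → utsangfofiwus.
Attach aspect imperfective s- (before vowel 'u') → sutsangfofiwus.
Nasal assimilation: no change.
Vowel deletion: no change.

sutsangfofiwus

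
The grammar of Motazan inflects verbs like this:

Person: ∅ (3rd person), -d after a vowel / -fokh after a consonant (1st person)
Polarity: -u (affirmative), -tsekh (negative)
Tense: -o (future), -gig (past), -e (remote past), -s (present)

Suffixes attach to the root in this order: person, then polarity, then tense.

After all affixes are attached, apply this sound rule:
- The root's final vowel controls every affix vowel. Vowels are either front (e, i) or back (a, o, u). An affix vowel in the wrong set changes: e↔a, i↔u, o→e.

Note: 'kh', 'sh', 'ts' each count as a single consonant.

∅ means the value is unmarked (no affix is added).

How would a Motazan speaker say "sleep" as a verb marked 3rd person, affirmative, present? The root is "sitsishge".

sitsishgeis

person = 3rd person: zero marking, form stays sitsishge.
Attach polarity affirmative -u → sitsishgeu.
Attach tense present -s → sitsishgeus.
Apply vowel harmony: sitsishgeus → sitsishgeis.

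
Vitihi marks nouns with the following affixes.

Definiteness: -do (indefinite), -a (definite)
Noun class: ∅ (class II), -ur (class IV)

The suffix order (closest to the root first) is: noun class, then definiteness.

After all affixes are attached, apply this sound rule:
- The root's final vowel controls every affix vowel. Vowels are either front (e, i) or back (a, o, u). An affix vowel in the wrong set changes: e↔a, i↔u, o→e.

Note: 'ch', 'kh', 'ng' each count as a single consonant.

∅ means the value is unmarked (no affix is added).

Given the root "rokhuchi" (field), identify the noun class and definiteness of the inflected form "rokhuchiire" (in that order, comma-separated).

Segment: rokhuchi-ur-a.
noun class: -ur → class IV.
definiteness: -a → definite.

class IV, definite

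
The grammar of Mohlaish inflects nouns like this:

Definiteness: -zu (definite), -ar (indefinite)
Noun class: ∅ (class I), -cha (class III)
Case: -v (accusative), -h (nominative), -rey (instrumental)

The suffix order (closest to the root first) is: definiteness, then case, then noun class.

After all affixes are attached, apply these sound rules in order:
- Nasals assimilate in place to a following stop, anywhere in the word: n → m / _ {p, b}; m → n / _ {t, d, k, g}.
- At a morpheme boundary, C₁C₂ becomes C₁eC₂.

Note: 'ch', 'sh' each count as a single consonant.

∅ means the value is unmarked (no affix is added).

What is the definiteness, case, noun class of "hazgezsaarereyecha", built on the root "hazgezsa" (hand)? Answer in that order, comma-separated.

indefinite, instrumental, class III

Segment: hazgezsa-ar-rey-cha.
definiteness: -ar → indefinite.
case: -rey → instrumental.
noun class: -cha → class III.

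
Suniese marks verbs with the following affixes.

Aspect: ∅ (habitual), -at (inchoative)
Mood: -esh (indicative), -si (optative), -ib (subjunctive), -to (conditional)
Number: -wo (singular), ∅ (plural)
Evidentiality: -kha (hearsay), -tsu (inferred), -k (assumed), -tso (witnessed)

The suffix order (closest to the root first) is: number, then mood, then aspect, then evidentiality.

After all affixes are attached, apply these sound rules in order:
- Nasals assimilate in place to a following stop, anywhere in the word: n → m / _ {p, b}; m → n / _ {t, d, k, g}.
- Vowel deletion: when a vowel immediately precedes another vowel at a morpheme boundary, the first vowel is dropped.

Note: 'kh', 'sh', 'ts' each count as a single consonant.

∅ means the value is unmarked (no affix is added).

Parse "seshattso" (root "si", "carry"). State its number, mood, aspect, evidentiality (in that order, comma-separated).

plural, indicative, inchoative, witnessed

Segment: si-esh-at-tso.
number: ∅ → plural.
mood: -esh → indicative.
aspect: -at → inchoative.
evidentiality: -tso → witnessed.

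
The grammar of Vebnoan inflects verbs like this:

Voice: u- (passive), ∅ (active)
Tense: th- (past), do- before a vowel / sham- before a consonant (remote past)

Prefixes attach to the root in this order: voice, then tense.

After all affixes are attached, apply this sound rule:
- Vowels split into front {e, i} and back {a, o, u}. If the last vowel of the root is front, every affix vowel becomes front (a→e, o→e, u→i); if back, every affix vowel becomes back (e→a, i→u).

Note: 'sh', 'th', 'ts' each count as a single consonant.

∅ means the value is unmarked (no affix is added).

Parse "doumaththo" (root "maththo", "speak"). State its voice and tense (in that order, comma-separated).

Segment: do-u-maththo.
voice: u- → passive.
tense: do/sham- → remote past.

passive, remote past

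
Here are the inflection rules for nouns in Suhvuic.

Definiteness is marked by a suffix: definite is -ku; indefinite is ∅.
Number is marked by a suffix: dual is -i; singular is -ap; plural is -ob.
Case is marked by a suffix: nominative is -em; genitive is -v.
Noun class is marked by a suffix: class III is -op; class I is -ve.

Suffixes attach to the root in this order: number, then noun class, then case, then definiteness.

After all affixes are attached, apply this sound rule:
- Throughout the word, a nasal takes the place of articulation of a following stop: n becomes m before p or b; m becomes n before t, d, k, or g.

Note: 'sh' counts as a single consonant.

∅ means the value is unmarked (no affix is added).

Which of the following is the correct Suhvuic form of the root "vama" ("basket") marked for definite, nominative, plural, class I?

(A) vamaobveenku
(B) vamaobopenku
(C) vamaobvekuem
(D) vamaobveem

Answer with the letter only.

A

Attach number plural -ob → vamaob.
Attach noun class class I -ve → vamaobve.
Attach case nominative -em → vamaobveem.
Attach definiteness definite -ku → vamaobveemku.
Apply nasal assimilation: vamaobveemku → vamaobveenku.
So the correct form is vamaobveenku, option (A).
(D) vamaobveem is wrong: it uses indefinite instead of definite for definiteness.
(B) vamaobopenku is wrong: it uses class III instead of class I for noun class.
(C) vamaobvekuem is wrong: it has the affixes in the wrong order.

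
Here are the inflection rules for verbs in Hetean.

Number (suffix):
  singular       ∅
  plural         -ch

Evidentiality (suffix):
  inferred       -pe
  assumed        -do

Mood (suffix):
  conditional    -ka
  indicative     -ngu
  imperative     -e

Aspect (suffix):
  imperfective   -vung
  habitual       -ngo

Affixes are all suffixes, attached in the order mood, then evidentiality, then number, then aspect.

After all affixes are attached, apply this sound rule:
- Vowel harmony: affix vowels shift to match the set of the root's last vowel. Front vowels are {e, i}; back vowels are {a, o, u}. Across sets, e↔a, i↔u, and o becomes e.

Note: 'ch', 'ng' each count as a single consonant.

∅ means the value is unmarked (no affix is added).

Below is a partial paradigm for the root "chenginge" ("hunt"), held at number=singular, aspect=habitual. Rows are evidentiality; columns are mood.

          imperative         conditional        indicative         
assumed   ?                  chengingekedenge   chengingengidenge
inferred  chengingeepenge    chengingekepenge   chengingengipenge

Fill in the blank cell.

chengingeedenge

Attach mood imperative -e → chengingee.
Attach evidentiality assumed -do → chengingeedo.
number = singular: zero marking, form stays chengingeedo.
Attach aspect habitual -ngo → chengingeedongo.
Apply vowel harmony: chengingeedongo → chengingeedenge.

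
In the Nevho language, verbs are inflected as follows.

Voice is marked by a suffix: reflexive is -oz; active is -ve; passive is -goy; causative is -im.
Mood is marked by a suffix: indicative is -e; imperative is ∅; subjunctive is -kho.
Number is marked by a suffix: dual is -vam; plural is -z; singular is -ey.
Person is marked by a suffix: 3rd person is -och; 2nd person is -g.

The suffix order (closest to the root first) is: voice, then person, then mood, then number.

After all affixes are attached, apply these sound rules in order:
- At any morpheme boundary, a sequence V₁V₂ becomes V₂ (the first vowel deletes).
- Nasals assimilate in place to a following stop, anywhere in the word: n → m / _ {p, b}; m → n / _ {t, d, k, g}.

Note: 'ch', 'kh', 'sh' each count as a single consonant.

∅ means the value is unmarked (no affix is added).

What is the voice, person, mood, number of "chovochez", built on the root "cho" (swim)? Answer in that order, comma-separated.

Segment: cho-ve-och-e-z.
voice: -ve → active.
person: -och → 3rd person.
mood: -e → indicative.
number: -z → plural.

active, 3rd person, indicative, plural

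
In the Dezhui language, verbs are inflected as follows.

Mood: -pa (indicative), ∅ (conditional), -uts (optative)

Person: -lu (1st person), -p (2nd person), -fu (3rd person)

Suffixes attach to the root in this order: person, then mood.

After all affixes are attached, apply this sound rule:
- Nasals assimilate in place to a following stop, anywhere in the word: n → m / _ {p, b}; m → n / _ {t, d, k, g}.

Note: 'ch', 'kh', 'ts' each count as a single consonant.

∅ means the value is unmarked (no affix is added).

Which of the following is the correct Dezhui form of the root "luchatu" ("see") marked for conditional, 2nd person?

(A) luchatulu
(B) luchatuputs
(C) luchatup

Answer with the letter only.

Attach person 2nd person -p → luchatup.
mood = conditional: zero marking, form stays luchatup.
Nasal assimilation: no change.
So the correct form is luchatup, option (C).
(A) luchatulu is wrong: it uses 1st person instead of 2nd person for person.
(B) luchatuputs is wrong: it uses optative instead of conditional for mood.

C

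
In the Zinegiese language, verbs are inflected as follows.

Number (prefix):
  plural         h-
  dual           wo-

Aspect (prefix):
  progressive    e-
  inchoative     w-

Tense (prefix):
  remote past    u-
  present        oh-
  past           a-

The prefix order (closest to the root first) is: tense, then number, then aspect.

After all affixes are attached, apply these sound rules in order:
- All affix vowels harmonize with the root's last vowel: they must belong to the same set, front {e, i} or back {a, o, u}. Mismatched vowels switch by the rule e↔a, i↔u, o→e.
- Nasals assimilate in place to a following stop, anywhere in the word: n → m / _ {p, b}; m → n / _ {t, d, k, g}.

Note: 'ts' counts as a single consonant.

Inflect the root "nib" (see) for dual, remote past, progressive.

Attach tense remote past u- → unib.
Attach number dual wo- → wounib.
Attach aspect progressive e- → ewounib.
Apply vowel harmony: ewounib → eweinib.
Nasal assimilation: no change.

eweinib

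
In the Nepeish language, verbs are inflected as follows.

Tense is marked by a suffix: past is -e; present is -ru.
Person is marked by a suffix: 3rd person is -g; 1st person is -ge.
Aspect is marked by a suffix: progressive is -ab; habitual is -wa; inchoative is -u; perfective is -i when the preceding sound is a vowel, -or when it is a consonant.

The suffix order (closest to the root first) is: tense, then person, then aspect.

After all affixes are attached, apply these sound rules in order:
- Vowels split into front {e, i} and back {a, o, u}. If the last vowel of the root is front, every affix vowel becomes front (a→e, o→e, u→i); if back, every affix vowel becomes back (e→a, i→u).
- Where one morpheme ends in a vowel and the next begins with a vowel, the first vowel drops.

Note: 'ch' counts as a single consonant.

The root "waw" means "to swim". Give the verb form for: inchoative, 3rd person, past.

Attach tense past -e → wawe.
Attach person 3rd person -g → waweg.
Attach aspect inchoative -u → wawegu.
Apply vowel harmony: wawegu → wawagu.
Vowel deletion: no change.

wawagu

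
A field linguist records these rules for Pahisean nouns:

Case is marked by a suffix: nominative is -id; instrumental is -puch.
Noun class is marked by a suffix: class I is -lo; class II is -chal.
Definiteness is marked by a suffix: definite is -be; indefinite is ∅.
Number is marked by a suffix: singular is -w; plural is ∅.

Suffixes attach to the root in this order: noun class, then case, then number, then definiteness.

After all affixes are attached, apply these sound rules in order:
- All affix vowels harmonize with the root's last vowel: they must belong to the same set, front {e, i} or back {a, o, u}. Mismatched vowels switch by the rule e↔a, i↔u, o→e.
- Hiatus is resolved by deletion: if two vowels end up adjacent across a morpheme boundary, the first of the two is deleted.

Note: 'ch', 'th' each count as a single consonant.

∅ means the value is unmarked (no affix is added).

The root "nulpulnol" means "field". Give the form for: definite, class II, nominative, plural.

nulpulnolchaludba

Attach noun class class II -chal → nulpulnolchal.
Attach case nominative -id → nulpulnolchalid.
number = plural: zero marking, form stays nulpulnolchalid.
Attach definiteness definite -be → nulpulnolchalidbe.
Apply vowel harmony: nulpulnolchalidbe → nulpulnolchaludba.
Vowel deletion: no change.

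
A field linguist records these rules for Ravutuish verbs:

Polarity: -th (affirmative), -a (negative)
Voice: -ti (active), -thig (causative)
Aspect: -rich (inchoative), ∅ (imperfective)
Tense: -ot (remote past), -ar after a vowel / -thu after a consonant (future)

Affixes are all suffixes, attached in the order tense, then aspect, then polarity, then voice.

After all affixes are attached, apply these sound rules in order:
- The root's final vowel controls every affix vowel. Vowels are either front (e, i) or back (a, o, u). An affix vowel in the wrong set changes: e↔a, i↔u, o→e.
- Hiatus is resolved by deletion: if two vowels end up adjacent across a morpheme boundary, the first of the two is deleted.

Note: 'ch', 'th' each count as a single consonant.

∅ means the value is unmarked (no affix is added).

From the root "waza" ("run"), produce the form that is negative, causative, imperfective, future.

Attach tense future -ar (after vowel 'a') → wazaar.
aspect = imperfective: zero marking, form stays wazaar.
Attach polarity negative -a → wazaara.
Attach voice causative -thig → wazaarathig.
Apply vowel harmony: wazaarathig → wazaarathug.
Apply vowel deletion: wazaarathug → wazarathug.

wazarathug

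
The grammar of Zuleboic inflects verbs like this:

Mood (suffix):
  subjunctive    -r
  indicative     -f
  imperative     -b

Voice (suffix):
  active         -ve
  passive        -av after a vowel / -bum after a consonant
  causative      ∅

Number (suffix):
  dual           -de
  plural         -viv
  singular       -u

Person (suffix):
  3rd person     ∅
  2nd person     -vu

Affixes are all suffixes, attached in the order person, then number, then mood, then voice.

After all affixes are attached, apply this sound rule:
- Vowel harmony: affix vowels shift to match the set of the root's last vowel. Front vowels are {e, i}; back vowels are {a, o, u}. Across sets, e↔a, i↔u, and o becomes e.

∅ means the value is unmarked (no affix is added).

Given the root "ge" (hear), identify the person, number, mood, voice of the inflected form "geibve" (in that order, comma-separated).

Segment: ge-u-b-ve.
person: ∅ → 3rd person.
number: -u → singular.
mood: -b → imperative.
voice: -ve → active.

3rd person, singular, imperative, active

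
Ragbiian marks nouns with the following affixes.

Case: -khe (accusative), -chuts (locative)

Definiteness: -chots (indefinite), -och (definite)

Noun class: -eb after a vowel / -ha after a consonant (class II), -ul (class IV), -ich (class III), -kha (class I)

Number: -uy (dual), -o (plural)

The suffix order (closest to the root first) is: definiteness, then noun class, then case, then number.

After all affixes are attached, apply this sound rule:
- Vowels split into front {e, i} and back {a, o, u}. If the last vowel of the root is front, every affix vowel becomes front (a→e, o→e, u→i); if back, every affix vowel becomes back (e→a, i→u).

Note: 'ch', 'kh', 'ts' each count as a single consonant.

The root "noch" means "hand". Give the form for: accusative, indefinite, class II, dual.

nochchotshakhauy

Attach definiteness indefinite -chots → nochchots.
Attach noun class class II -ha (after consonant 'ts') → nochchotsha.
Attach case accusative -khe → nochchotshakhe.
Attach number dual -uy → nochchotshakheuy.
Apply vowel harmony: nochchotshakheuy → nochchotshakhauy.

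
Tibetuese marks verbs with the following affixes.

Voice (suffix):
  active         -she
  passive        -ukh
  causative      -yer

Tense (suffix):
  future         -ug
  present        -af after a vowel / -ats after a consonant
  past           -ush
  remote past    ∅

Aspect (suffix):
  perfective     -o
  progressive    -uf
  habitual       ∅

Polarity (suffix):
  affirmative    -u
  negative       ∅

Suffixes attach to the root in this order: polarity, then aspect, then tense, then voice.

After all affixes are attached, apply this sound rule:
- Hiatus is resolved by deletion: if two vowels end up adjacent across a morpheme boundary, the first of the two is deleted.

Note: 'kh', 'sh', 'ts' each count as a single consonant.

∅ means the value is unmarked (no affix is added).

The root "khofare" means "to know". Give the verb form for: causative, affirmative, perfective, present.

Attach polarity affirmative -u → khofareu.
Attach aspect perfective -o → khofareuo.
Attach tense present -af (after vowel 'o') → khofareuoaf.
Attach voice causative -yer → khofareuoafyer.
Apply vowel deletion: khofareuoafyer → khofarafyer.

khofarafyer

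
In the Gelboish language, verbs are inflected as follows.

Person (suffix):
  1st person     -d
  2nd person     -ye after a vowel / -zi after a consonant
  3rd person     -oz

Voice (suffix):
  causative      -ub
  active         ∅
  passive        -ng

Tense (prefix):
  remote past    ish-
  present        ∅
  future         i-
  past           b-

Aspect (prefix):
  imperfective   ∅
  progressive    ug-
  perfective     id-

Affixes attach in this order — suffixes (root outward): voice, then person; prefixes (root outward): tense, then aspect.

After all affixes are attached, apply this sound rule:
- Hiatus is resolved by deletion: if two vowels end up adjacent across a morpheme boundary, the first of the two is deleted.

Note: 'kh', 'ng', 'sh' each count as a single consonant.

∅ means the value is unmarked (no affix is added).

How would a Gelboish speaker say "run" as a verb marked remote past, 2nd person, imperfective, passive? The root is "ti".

Attach voice passive -ng → ting.
Attach tense remote past ish- → ishting.
Attach person 2nd person -zi (after consonant 'ng') → ishtingzi.
aspect = imperfective: zero marking, form stays ishtingzi.
Vowel deletion: no change.

ishtingzi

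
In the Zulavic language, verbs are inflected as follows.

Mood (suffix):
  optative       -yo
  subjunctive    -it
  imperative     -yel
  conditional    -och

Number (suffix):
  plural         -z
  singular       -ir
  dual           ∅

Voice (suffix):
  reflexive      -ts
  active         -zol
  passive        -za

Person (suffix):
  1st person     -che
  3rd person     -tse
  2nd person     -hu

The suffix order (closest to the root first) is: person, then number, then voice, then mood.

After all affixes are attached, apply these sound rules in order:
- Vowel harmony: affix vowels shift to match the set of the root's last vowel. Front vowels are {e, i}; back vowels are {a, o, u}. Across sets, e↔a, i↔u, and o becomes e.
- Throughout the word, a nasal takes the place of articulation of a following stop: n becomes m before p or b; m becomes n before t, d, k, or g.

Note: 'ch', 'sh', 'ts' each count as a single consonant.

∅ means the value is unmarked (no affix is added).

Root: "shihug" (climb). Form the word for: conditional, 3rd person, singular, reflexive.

Attach person 3rd person -tse → shihugtse.
Attach number singular -ir → shihugtseir.
Attach voice reflexive -ts → shihugtseirts.
Attach mood conditional -och → shihugtseirtsoch.
Apply vowel harmony: shihugtseirtsoch → shihugtsaurtsoch.
Nasal assimilation: no change.

shihugtsaurtsoch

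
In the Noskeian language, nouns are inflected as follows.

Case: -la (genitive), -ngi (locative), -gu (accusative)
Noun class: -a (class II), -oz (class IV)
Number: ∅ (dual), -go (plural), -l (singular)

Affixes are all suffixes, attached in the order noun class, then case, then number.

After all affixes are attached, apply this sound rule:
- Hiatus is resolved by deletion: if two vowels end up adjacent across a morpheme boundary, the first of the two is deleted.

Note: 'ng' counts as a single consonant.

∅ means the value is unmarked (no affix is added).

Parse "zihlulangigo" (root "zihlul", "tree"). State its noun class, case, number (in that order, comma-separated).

class II, locative, plural

Segment: zihlul-a-ngi-go.
noun class: -a → class II.
case: -ngi → locative.
number: -go → plural.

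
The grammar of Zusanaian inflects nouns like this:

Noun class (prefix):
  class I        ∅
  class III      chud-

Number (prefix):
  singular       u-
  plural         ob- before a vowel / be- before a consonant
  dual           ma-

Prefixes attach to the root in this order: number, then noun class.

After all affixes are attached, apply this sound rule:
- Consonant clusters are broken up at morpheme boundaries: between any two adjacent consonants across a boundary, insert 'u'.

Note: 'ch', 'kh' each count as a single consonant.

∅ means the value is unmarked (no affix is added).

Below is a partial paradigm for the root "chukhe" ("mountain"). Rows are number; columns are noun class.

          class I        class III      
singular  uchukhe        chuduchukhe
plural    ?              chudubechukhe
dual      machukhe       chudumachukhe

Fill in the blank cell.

Attach number plural be- (before consonant 'ch') → bechukhe.
noun class = class I: zero marking, form stays bechukhe.
Epenthesis: no change.

bechukhe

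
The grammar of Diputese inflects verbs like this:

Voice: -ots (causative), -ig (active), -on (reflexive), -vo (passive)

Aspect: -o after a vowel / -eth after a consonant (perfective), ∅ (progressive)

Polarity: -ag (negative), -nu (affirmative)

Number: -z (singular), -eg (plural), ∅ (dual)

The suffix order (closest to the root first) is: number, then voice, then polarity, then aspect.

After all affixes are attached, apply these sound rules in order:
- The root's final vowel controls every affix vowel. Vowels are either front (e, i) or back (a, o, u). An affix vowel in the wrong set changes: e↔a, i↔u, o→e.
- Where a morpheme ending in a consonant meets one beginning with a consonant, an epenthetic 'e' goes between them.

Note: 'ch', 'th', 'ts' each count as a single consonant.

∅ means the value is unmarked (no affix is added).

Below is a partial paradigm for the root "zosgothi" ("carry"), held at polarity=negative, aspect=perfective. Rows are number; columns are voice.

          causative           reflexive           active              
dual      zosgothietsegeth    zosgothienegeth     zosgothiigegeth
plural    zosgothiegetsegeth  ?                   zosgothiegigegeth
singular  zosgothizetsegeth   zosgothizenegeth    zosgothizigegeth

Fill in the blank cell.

Attach number plural -eg → zosgothieg.
Attach voice reflexive -on → zosgothiegon.
Attach polarity negative -ag → zosgothiegonag.
Attach aspect perfective -eth (after consonant 'g') → zosgothiegonageth.
Apply vowel harmony: zosgothiegonageth → zosgothiegenegeth.
Epenthesis: no change.

zosgothiegenegeth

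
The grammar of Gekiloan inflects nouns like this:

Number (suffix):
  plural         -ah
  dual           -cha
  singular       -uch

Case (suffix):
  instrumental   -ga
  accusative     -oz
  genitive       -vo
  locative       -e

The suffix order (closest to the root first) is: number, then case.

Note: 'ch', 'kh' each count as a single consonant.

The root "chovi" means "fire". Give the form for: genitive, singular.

Attach number singular -uch → choviuch.
Attach case genitive -vo → choviuchvo.

choviuchvo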